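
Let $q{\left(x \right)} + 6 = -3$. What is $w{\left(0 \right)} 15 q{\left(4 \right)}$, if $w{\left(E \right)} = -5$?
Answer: $675$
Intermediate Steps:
$q{\left(x \right)} = -9$ ($q{\left(x \right)} = -6 - 3 = -9$)
$w{\left(0 \right)} 15 q{\left(4 \right)} = \left(-5\right) 15 \left(-9\right) = \left(-75\right) \left(-9\right) = 675$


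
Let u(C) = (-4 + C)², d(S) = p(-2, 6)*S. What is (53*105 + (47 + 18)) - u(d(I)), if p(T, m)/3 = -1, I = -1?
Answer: 5629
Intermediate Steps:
p(T, m) = -3 (p(T, m) = 3*(-1) = -3)
d(S) = -3*S
(53*105 + (47 + 18)) - u(d(I)) = (53*105 + (47 + 18)) - (-4 - 3*(-1))² = (5565 + 65) - (-4 + 3)² = 5630 - 1*(-1)² = 5630 - 1*1 = 5630 - 1 = 5629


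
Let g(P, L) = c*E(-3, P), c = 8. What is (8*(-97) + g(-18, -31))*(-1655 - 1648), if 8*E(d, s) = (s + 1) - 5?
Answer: 2635794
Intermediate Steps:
E(d, s) = -1/2 + s/8 (E(d, s) = ((s + 1) - 5)/8 = ((1 + s) - 5)/8 = (-4 + s)/8 = -1/2 + s/8)
g(P, L) = -4 + P (g(P, L) = 8*(-1/2 + P/8) = -4 + P)
(8*(-97) + g(-18, -31))*(-1655 - 1648) = (8*(-97) + (-4 - 18))*(-1655 - 1648) = (-776 - 22)*(-3303) = -798*(-3303) = 2635794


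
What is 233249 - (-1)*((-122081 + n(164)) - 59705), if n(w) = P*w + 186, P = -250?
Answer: 10649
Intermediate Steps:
n(w) = 186 - 250*w (n(w) = -250*w + 186 = 186 - 250*w)
233249 - (-1)*((-122081 + n(164)) - 59705) = 233249 - (-1)*((-122081 + (186 - 250*164)) - 59705) = 233249 - (-1)*((-122081 + (186 - 41000)) - 59705) = 233249 - (-1)*((-122081 - 40814) - 59705) = 233249 - (-1)*(-162895 - 59705) = 233249 - (-1)*(-222600) = 233249 - 1*222600 = 233249 - 222600 = 10649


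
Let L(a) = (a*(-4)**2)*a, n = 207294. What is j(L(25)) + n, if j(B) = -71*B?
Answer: -502706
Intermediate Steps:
L(a) = 16*a**2 (L(a) = (a*16)*a = (16*a)*a = 16*a**2)
j(L(25)) + n = -1136*25**2 + 207294 = -1136*625 + 207294 = -71*10000 + 207294 = -710000 + 207294 = -502706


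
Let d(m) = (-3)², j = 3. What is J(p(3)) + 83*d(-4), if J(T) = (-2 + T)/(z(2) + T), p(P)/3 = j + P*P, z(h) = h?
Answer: 14210/19 ≈ 747.89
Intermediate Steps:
p(P) = 9 + 3*P² (p(P) = 3*(3 + P*P) = 3*(3 + P²) = 9 + 3*P²)
d(m) = 9
J(T) = (-2 + T)/(2 + T)
J(p(3)) + 83*d(-4) = (-2 + (9 + 3*3²))/(2 + (9 + 3*3²)) + 83*9 = (-2 + (9 + 3*9))/(2 + (9 + 3*9)) + 747 = (-2 + (9 + 27))/(2 + (9 + 27)) + 747 = (-2 + 36)/(2 + 36) + 747 = 34/38 + 747 = (1/38)*34 + 747 = 17/19 + 747 = 14210/19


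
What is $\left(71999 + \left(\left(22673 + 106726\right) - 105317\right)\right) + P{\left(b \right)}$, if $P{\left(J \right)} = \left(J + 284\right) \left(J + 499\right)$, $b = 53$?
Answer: $282105$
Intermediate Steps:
$P{\left(J \right)} = \left(284 + J\right) \left(499 + J\right)$
$\left(71999 + \left(\left(22673 + 106726\right) - 105317\right)\right) + P{\left(b \right)} = \left(71999 + \left(\left(22673 + 106726\right) - 105317\right)\right) + \left(141716 + 53^{2} + 783 \cdot 53\right) = \left(71999 + \left(129399 - 105317\right)\right) + \left(141716 + 2809 + 41499\right) = \left(71999 + 24082\right) + 186024 = 96081 + 186024 = 282105$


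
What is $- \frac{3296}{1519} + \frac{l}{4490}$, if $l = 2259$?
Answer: $- \frac{11367619}{6820310} \approx -1.6667$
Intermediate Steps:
$- \frac{3296}{1519} + \frac{l}{4490} = - \frac{3296}{1519} + \frac{2259}{4490} = - \frac{11367619}{6820310}$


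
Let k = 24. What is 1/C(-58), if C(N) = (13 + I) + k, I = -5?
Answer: 1/32 ≈ 0.031250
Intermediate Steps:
C(N) = 32 (C(N) = (13 - 5) + 24 = 8 + 24 = 32)
1/C(-58) = 1/32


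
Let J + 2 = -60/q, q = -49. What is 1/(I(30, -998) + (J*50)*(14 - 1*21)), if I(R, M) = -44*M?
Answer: 7/309284 ≈ 2.2633e-5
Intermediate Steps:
J = -38/49 (J = -2 - 60/(-49) = -2 - 60*(-1/49) = -2 + 60/49 = -38/49 ≈ -0.77551)
1/(I(30, -998) + (J*50)*(14 - 1*21)) = 1/(-44*(-998) + (-38/49*50)*(14 - 1*21)) = 1/(43912 - 1900*(14 - 21)/49) = 1/(43912 - 1900/49*(-7)) = 1/(43912 + 1900/7) = 1/(309284/7) = 7/309284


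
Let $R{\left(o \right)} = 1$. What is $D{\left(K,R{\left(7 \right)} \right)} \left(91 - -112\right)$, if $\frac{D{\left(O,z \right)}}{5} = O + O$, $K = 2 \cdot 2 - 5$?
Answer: $-2030$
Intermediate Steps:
$K = -1$ ($K = 4 - 5 = -1$)
$D{\left(O,z \right)} = 10 O$ ($D{\left(O,z \right)} = 5 \left(O + O\right) = 5 \cdot 2 O = 10 O$)
$D{\left(K,R{\left(7 \right)} \right)} \left(91 - -112\right) = 10 \left(-1\right) \left(91 - -112\right) = - 10 \left(91 + 112\right) = \left(-10\right) 203 = -2030$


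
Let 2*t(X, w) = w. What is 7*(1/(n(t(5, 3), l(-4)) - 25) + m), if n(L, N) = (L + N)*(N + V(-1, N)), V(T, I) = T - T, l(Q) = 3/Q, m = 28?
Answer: 80052/409 ≈ 195.73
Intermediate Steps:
t(X, w) = w/2
V(T, I) = 0
n(L, N) = N*(L + N) (n(L, N) = (L + N)*(N + 0) = (L + N)*N = N*(L + N))
7*(1/(n(t(5, 3), l(-4)) - 25) + m) = 7*(1/((3/(-4))*((1/2)*3 + 3/(-4)) - 25) + 28) = 7*(1/((3*(-1/4))*(3/2 + 3*(-1/4)) - 25) + 28) = 7*(1/(-3*(3/2 - 3/4)/4 - 25) + 28) = 7*(1/(-3/4*3/4 - 25) + 28) = 7*(1/(-9/16 - 25) + 28) = 7*(1/(-409/16) + 28) = 7*(-16/409 + 28) = 7*(11436/409) = 80052/409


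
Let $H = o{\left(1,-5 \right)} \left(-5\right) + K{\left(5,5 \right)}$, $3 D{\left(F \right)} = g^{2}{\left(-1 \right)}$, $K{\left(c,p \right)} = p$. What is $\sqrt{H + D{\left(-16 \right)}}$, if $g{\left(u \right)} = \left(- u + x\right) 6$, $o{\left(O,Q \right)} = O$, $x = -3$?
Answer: $4 \sqrt{3} \approx 6.9282$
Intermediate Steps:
$g{\left(u \right)} = -18 - 6 u$ ($g{\left(u \right)} = \left(- u - 3\right) 6 = \left(-3 - u\right) 6 = -18 - 6 u$)
$D{\left(F \right)} = 48$ ($D{\left(F \right)} = \frac{\left(-18 - -6\right)^{2}}{3} = \frac{\left(-18 + 6\right)^{2}}{3} = \frac{\left(-12\right)^{2}}{3} = \frac{1}{3} \cdot 144 = 48$)
$H = 0$ ($H = 1 \left(-5\right) + 5 = -5 + 5 = 0$)
$\sqrt{H + D{\left(-16 \right)}} = \sqrt{0 + 48} = \sqrt{48} = 4 \sqrt{3}$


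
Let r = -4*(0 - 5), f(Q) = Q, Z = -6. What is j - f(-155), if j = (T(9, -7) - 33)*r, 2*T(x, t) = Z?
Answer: -565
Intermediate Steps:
T(x, t) = -3 (T(x, t) = (1/2)*(-6) = -3)
r = 20 (r = -4*(-5) = 20)
j = -720 (j = (-3 - 33)*20 = -36*20 = -720)
j - f(-155) = -720 - 1*(-155) = -720 + 155 = -565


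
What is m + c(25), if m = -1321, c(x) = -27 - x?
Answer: -1373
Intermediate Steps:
m + c(25) = -1321 + (-27 - 1*25) = -1321 + (-27 - 25) = -1321 - 52 = -1373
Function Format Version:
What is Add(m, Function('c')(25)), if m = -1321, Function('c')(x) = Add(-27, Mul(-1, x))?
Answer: -1373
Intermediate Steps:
Add(m, Function('c')(25)) = Add(-1321, Add(-27, Mul(-1, 25))) = Add(-1321, Add(-27, -25)) = Add(-1321, -52) = -1373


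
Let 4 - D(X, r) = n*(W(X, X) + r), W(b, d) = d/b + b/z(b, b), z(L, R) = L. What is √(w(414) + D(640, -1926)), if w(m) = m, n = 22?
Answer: √42746 ≈ 206.75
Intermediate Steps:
W(b, d) = 1 + d/b (W(b, d) = d/b + b/b = d/b + 1 = 1 + d/b)
D(X, r) = -40 - 22*r (D(X, r) = 4 - 22*((X + X)/X + r) = 4 - 22*((2*X)/X + r) = 4 - 22*(2 + r) = 4 - (44 + 22*r) = 4 + (-44 - 22*r) = -40 - 22*r)
√(w(414) + D(640, -1926)) = √(414 + (-40 - 22*(-1926))) = √(414 + (-40 + 42372)) = √(414 + 42332) = √42746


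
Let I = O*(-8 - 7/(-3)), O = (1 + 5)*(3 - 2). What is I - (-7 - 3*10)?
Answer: 3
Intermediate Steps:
O = 6 (O = 6*1 = 6)
I = -34 (I = 6*(-8 - 7/(-3)) = 6*(-8 - 7*(-⅓)) = 6*(-8 + 7/3) = 6*(-17/3) = -34)
I - (-7 - 3*10) = -34 - (-7 - 3*10) = -34 - (-7 - 30) = -34 - 1*(-37) = -34 + 37 = 3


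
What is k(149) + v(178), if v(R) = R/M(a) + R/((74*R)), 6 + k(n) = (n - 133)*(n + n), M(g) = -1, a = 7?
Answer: 339217/74 ≈ 4584.0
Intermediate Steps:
k(n) = -6 + 2*n*(-133 + n) (k(n) = -6 + (n - 133)*(n + n) = -6 + (-133 + n)*(2*n) = -6 + 2*n*(-133 + n))
v(R) = 1/74 - R (v(R) = R/(-1) + R/((74*R)) = R*(-1) + R*(1/(74*R)) = -R + 1/74 = 1/74 - R)
k(149) + v(178) = (-6 - 266*149 + 2*149²) + (1/74 - 1*178) = (-6 - 39634 + 2*22201) + (1/74 - 178) = (-6 - 39634 + 44402) - 13171/74 = 4762 - 13171/74 = 339217/74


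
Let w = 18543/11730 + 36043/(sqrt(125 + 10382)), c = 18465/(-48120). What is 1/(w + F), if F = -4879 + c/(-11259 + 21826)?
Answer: -1692321351978486423614386840/8211260824473424881715880288031 - 1190241115559526207102400*sqrt(10507)/8211260824473424881715880288031 ≈ -0.00022096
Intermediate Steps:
c = -1231/3208 (c = 18465*(-1/48120) = -1231/3208 ≈ -0.38373)
w = 6181/3910 + 271*sqrt(10507)/79 (w = 18543*(1/11730) + 36043/(sqrt(10507)) = 6181/3910 + 36043*(sqrt(10507)/10507) = 6181/3910 + 271*sqrt(10507)/79 ≈ 353.21)
F = -165392909975/33898936 (F = -4879 - 1231/(3208*(-11259 + 21826)) = -4879 - 1231/3208/10567 = -4879 - 1231/3208*1/10567 = -4879 - 1231/33898936 = -165392909975/33898936 ≈ -4879.0)
1/(w + F) = 1/((6181/3910 + 271*sqrt(10507)/79) - 165392909975/33898936) = 1/(-323238374339417/66272419880 + 271*sqrt(10507)/79)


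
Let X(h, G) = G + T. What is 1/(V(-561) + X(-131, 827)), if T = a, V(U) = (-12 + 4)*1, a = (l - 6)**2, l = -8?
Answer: 1/1015 ≈ 0.00098522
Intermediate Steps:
a = 196 (a = (-8 - 6)**2 = (-14)**2 = 196)
V(U) = -8 (V(U) = -8*1 = -8)
T = 196
X(h, G) = 196 + G (X(h, G) = G + 196 = 196 + G)
1/(V(-561) + X(-131, 827)) = 1/(-8 + (196 + 827)) = 1/(-8 + 1023) = 1/1015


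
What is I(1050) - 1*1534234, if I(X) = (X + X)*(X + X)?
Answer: 2875766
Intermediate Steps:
I(X) = 4*X² (I(X) = (2*X)*(2*X) = 4*X²)
I(1050) - 1*1534234 = 4*1050² - 1*1534234 = 4*1102500 - 1534234 = 4410000 - 1534234 = 2875766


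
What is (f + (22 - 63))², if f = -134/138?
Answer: 8386816/4761 ≈ 1761.6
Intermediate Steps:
f = -67/69 (f = -134*1/138 = -67/69 ≈ -0.97101)
(f + (22 - 63))² = (-67/69 + (22 - 63))² = (-67/69 - 41)² = (-2896/69)² = 8386816/4761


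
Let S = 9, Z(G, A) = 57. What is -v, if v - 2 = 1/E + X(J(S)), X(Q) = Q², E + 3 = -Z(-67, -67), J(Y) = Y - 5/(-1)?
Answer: -11879/60 ≈ -197.98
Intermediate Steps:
J(Y) = 5 + Y (J(Y) = Y - 5*(-1) = Y - 1*(-5) = Y + 5 = 5 + Y)
E = -60 (E = -3 - 1*57 = -3 - 57 = -60)
v = 11879/60 (v = 2 + (1/(-60) + (5 + 9)²) = 2 + (-1/60 + 14²) = 2 + (-1/60 + 196) = 2 + 11759/60 = 11879/60 ≈ 197.98)
-v = -1*11879/60 = -11879/60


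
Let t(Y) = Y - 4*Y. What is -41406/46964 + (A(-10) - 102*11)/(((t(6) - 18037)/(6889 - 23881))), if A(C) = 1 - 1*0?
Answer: -447659680089/423967510 ≈ -1055.9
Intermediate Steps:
A(C) = 1 (A(C) = 1 + 0 = 1)
t(Y) = -3*Y
-41406/46964 + (A(-10) - 102*11)/(((t(6) - 18037)/(6889 - 23881))) = -41406/46964 + (1 - 102*11)/(((-3*6 - 18037)/(6889 - 23881))) = -41406*1/46964 + (1 - 1122)/(((-18 - 18037)/(-16992))) = -20703/23482 - 1121/((-18055*(-1/16992))) = -20703/23482 - 1121/18055/16992 = -20703/23482 - 1121*16992/18055 = -20703/23482 - 19048032/18055 = -447659680089/423967510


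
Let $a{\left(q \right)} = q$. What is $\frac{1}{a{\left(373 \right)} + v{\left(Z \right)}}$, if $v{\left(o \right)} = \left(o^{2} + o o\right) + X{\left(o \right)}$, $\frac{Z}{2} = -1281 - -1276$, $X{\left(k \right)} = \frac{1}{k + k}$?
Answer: $\frac{20}{11459} \approx 0.0017454$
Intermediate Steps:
$X{\left(k \right)} = \frac{1}{2 k}$
$Z = -10$ ($Z = 2 \left(-1281 - -1276\right) = 2 \left(-1281 + 1276\right) = 2 \left(-5\right) = -10$)
$v{\left(o \right)} = \frac{1}{2 o} + 2 o^{2}$ ($v{\left(o \right)} = \left(o^{2} + o o\right) + \frac{1}{2 o} = \left(o^{2} + o^{2}\right) + \frac{1}{2 o} = 2 o^{2} + \frac{1}{2 o} = \frac{1}{2 o} + 2 o^{2}$)
$\frac{1}{a{\left(373 \right)} + v{\left(Z \right)}} = \frac{1}{373 + \frac{1 + 4 \left(-10\right)^{3}}{2 \left(-10\right)}} = \frac{1}{373 + \frac{1}{2} \left(- \frac{1}{10}\right) \left(1 + 4 \left(-1000\right)\right)} = \frac{1}{373 + \frac{1}{2} \left(- \frac{1}{10}\right) \left(1 - 4000\right)} = \frac{1}{373 + \frac{1}{2} \left(- \frac{1}{10}\right) \left(-3999\right)} = \frac{1}{373 + \frac{3999}{20}} = \frac{1}{\frac{11459}{20}} = \frac{20}{11459}$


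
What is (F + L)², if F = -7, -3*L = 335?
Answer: 126736/9 ≈ 14082.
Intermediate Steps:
L = -335/3 (L = -⅓*335 = -335/3 ≈ -111.67)
(F + L)² = (-7 - 335/3)² = (-356/3)² = 126736/9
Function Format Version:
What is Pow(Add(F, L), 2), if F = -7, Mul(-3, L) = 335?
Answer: Rational(126736, 9) ≈ 14082.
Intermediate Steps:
L = Rational(-335, 3) (L = Mul(Rational(-1, 3), 335) = Rational(-335, 3) ≈ -111.67)
Pow(Add(F, L), 2) = Pow(Add(-7, Rational(-335, 3)), 2) = Pow(Rational(-356, 3), 2) = Rational(126736, 9)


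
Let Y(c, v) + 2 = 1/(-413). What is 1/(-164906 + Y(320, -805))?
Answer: -413/68107005 ≈ -6.0640e-6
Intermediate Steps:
Y(c, v) = -827/413 (Y(c, v) = -2 + 1/(-413) = -2 - 1/413 = -827/413)
1/(-164906 + Y(320, -805)) = 1/(-164906 - 827/413) = 1/(-68107005/413) = -413/68107005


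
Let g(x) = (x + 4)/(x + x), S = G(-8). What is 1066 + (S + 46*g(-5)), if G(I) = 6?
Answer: 5383/5 ≈ 1076.6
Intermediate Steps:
S = 6
g(x) = (4 + x)/(2*x) (g(x) = (4 + x)/((2*x)) = (4 + x)*(1/(2*x)) = (4 + x)/(2*x))
1066 + (S + 46*g(-5)) = 1066 + (6 + 46*((1/2)*(4 - 5)/(-5))) = 1066 + (6 + 46*((1/2)*(-1/5)*(-1))) = 1066 + (6 + 46*(1/10)) = 1066 + (6 + 23/5) = 1066 + 53/5 = 5383/5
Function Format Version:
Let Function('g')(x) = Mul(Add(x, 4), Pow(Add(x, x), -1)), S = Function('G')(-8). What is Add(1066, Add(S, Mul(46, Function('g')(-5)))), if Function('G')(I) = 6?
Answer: Rational(5383, 5) ≈ 1076.6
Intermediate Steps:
S = 6
Function('g')(x) = Mul(Rational(1, 2), Pow(x, -1), Add(4, x)) (Function('g')(x) = Mul(Add(4, x), Pow(Mul(2, x), -1)) = Mul(Add(4, x), Mul(Rational(1, 2), Pow(x, -1))) = Mul(Rational(1, 2), Pow(x, -1), Add(4, x)))
Add(1066, Add(S, Mul(46, Function('g')(-5)))) = Add(1066, Add(6, Mul(46, Mul(Rational(1, 2), Pow(-5, -1), Add(4, -5))))) = Add(1066, Add(6, Mul(46, Mul(Rational(1, 2), Rational(-1, 5), -1)))) = Add(1066, Add(6, Mul(46, Rational(1, 10)))) = Add(1066, Add(6, Rational(23, 5))) = Add(1066, Rational(53, 5)) = Rational(5383, 5)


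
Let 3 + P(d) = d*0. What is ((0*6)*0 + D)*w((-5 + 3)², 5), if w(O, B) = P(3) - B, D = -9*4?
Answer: 288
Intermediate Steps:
D = -36
P(d) = -3 (P(d) = -3 + d*0 = -3 + 0 = -3)
w(O, B) = -3 - B
((0*6)*0 + D)*w((-5 + 3)², 5) = ((0*6)*0 - 36)*(-3 - 1*5) = (0*0 - 36)*(-3 - 5) = (0 - 36)*(-8) = -36*(-8) = 288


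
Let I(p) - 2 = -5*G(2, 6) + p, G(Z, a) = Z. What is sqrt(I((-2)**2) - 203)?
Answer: 3*I*sqrt(23) ≈ 14.387*I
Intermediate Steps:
I(p) = -8 + p (I(p) = 2 + (-5*2 + p) = 2 + (-10 + p) = -8 + p)
sqrt(I((-2)**2) - 203) = sqrt((-8 + (-2)**2) - 203) = sqrt((-8 + 4) - 203) = sqrt(-4 - 203) = sqrt(-207) = 3*I*sqrt(23)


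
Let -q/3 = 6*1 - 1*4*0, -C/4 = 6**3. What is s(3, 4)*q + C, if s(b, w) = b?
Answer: -918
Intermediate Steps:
C = -864 (C = -4*6**3 = -4*216 = -864)
q = -18 (q = -3*(6*1 - 1*4*0) = -3*(6 - 4*0) = -3*(6 + 0) = -3*6 = -18)
s(3, 4)*q + C = 3*(-18) - 864 = -54 - 864 = -918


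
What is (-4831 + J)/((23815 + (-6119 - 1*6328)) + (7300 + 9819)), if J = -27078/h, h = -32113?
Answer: -155110825/914803031 ≈ -0.16956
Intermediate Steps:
J = 27078/32113 (J = -27078/(-32113) = -27078*(-1/32113) = 27078/32113 ≈ 0.84321)
(-4831 + J)/((23815 + (-6119 - 1*6328)) + (7300 + 9819)) = (-4831 + 27078/32113)/((23815 + (-6119 - 1*6328)) + (7300 + 9819)) = -155110825/(32113*((23815 + (-6119 - 6328)) + 17119)) = -155110825/(32113*((23815 - 12447) + 17119)) = -155110825/(32113*(11368 + 17119)) = -155110825/32113/28487 = -155110825/32113*1/28487 = -155110825/914803031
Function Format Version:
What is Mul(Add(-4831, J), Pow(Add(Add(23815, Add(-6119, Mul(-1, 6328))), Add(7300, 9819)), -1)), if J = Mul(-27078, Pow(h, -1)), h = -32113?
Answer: Rational(-155110825, 914803031) ≈ -0.16956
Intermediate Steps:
J = Rational(27078, 32113) (J = Mul(-27078, Pow(-32113, -1)) = Mul(-27078, Rational(-1, 32113)) = Rational(27078, 32113) ≈ 0.84321)
Mul(Add(-4831, J), Pow(Add(Add(23815, Add(-6119, Mul(-1, 6328))), Add(7300, 9819)), -1)) = Mul(Add(-4831, Rational(27078, 32113)), Pow(Add(Add(23815, Add(-6119, Mul(-1, 6328))), Add(7300, 9819)), -1)) = Mul(Rational(-155110825, 32113), Pow(Add(Add(23815, Add(-6119, -6328)), 17119), -1)) = Mul(Rational(-155110825, 32113), Pow(Add(Add(23815, -12447), 17119), -1)) = Mul(Rational(-155110825, 32113), Pow(Add(11368, 17119), -1)) = Mul(Rational(-155110825, 32113), Pow(28487, -1)) = Mul(Rational(-155110825, 32113), Rational(1, 28487)) = Rational(-155110825, 914803031)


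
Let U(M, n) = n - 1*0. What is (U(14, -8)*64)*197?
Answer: -100864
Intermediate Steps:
U(M, n) = n (U(M, n) = n + 0 = n)
(U(14, -8)*64)*197 = -8*64*197 = -512*197 = -100864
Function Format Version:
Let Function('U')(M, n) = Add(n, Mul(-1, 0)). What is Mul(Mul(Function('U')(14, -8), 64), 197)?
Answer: -100864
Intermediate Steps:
Function('U')(M, n) = n (Function('U')(M, n) = Add(n, 0) = n)
Mul(Mul(Function('U')(14, -8), 64), 197) = Mul(Mul(-8, 64), 197) = Mul(-512, 197) = -100864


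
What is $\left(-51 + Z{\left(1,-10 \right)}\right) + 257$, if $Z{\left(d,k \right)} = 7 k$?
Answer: $136$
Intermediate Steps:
$\left(-51 + Z{\left(1,-10 \right)}\right) + 257 = \left(-51 + 7 \left(-10\right)\right) + 257 = \left(-51 - 70\right) + 257 = -121 + 257 = 136$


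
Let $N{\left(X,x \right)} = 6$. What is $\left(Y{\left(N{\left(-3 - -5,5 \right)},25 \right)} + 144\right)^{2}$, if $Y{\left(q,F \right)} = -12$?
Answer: $17424$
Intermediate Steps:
$\left(Y{\left(N{\left(-3 - -5,5 \right)},25 \right)} + 144\right)^{2} = \left(-12 + 144\right)^{2} = 132^{2} = 17424$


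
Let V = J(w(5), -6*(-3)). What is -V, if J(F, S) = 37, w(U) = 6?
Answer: -37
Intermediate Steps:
V = 37
-V = -1*37 = -37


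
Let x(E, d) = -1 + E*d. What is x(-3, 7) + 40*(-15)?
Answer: -622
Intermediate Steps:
x(-3, 7) + 40*(-15) = (-1 - 3*7) + 40*(-15) = (-1 - 21) - 600 = -22 - 600 = -622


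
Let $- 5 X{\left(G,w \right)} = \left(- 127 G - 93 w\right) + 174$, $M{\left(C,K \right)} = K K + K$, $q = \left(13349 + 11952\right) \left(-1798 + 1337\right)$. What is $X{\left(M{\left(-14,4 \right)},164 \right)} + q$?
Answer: $- \frac{58301187}{5} \approx -1.166 \cdot 10^{7}$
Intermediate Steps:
$q = -11663761$ ($q = 25301 \left(-461\right) = -11663761$)
$M{\left(C,K \right)} = K + K^{2}$ ($M{\left(C,K \right)} = K^{2} + K = K + K^{2}$)
$X{\left(G,w \right)} = - \frac{174}{5} + \frac{93 w}{5} + \frac{127 G}{5}$ ($X{\left(G,w \right)} = - \frac{\left(- 127 G - 93 w\right) + 174}{5} = - \frac{174 - 127 G - 93 w}{5} = - \frac{174}{5} + \frac{93 w}{5} + \frac{127 G}{5}$)
$X{\left(M{\left(-14,4 \right)},164 \right)} + q = \left(- \frac{174}{5} + \frac{93}{5} \cdot 164 + \frac{127 \cdot 4 \left(1 + 4\right)}{5}\right) - 11663761 = \left(- \frac{174}{5} + \frac{15252}{5} + \frac{127 \cdot 4 \cdot 5}{5}\right) - 11663761 = \left(- \frac{174}{5} + \frac{15252}{5} + \frac{127}{5} \cdot 20\right) - 11663761 = \left(- \frac{174}{5} + \frac{15252}{5} + 508\right) - 11663761 = \frac{17618}{5} - 11663761 = - \frac{58301187}{5}$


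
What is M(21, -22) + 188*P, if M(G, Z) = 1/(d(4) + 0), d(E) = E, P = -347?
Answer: -260943/4 ≈ -65236.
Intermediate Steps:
M(G, Z) = ¼ (M(G, Z) = 1/(4 + 0) = 1/4 = ¼)
M(21, -22) + 188*P = ¼ + 188*(-347) = ¼ - 65236 = -260943/4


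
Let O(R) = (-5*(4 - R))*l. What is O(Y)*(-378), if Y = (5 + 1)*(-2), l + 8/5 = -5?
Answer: -199584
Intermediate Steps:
l = -33/5 (l = -8/5 - 5 = -33/5 ≈ -6.6000)
Y = -12 (Y = 6*(-2) = -12)
O(R) = 132 - 33*R (O(R) = -5*(4 - R)*(-33/5) = (-20 + 5*R)*(-33/5) = 132 - 33*R)
O(Y)*(-378) = (132 - 33*(-12))*(-378) = (132 + 396)*(-378) = 528*(-378) = -199584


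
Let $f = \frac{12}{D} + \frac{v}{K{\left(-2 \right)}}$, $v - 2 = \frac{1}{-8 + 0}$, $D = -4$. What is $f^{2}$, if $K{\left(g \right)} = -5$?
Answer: $\frac{729}{64} \approx 11.391$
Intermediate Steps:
$v = \frac{15}{8}$ ($v = 2 + \frac{1}{-8 + 0} = 2 + \frac{1}{-8} = 2 - \frac{1}{8} = \frac{15}{8} \approx 1.875$)
$f = - \frac{27}{8}$ ($f = \frac{12}{-4} + \frac{15}{8 \left(-5\right)} = 12 \left(- \frac{1}{4}\right) + \frac{15}{8} \left(- \frac{1}{5}\right) = -3 - \frac{3}{8} = - \frac{27}{8} \approx -3.375$)
$f^{2} = \left(- \frac{27}{8}\right)^{2} = \frac{729}{64}$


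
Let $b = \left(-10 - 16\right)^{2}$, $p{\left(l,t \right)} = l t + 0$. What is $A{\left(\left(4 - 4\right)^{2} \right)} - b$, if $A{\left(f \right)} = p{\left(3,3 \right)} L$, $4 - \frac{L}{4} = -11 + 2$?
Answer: $-208$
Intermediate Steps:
$p{\left(l,t \right)} = l t$
$L = 52$ ($L = 16 - 4 \left(-11 + 2\right) = 16 - -36 = 16 + 36 = 52$)
$b = 676$ ($b = \left(-26\right)^{2} = 676$)
$A{\left(f \right)} = 468$ ($A{\left(f \right)} = 3 \cdot 3 \cdot 52 = 9 \cdot 52 = 468$)
$A{\left(\left(4 - 4\right)^{2} \right)} - b = 468 - 676 = -208$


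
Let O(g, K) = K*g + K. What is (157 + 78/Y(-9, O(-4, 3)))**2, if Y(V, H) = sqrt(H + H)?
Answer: 24311 - 4082*I*sqrt(2) ≈ 24311.0 - 5772.8*I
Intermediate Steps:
O(g, K) = K + K*g
Y(V, H) = sqrt(2)*sqrt(H) (Y(V, H) = sqrt(2*H) = sqrt(2)*sqrt(H))
(157 + 78/Y(-9, O(-4, 3)))**2 = (157 + 78/((sqrt(2)*sqrt(3*(1 - 4)))))**2 = (157 + 78/((sqrt(2)*sqrt(3*(-3)))))**2 = (157 + 78/((sqrt(2)*sqrt(-9))))**2 = (157 + 78/((sqrt(2)*(3*I))))**2 = (157 + 78/((3*I*sqrt(2))))**2 = (157 + 78*(-I*sqrt(2)/6))**2 = (157 - 13*I*sqrt(2))**2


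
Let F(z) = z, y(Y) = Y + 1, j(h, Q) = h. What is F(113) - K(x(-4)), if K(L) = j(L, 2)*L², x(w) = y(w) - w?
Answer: 112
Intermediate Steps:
y(Y) = 1 + Y
x(w) = 1 (x(w) = (1 + w) - w = 1)
K(L) = L³ (K(L) = L*L² = L³)
F(113) - K(x(-4)) = 113 - 1*1³ = 113 - 1*1 = 113 - 1 = 112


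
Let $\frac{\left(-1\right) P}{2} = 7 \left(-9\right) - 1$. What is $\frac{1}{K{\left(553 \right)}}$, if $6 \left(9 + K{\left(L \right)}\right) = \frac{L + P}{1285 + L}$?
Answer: $- \frac{3676}{32857} \approx -0.11188$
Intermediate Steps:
$P = 128$ ($P = - 2 \left(7 \left(-9\right) - 1\right) = - 2 \left(-63 - 1\right) = \left(-2\right) \left(-64\right) = 128$)
$K{\left(L \right)} = -9 + \frac{128 + L}{6 \left(1285 + L\right)}$ ($K{\left(L \right)} = -9 + \frac{\left(L + 128\right) \frac{1}{1285 + L}}{6} = -9 + \frac{\left(128 + L\right) \frac{1}{1285 + L}}{6} = -9 + \frac{\frac{1}{1285 + L} \left(128 + L\right)}{6} = -9 + \frac{128 + L}{6 \left(1285 + L\right)}$)
$\frac{1}{K{\left(553 \right)}} = \frac{1}{\frac{1}{6} \frac{1}{1285 + 553} \left(-69262 - 29309\right)} = \frac{1}{\frac{1}{6} \cdot \frac{1}{1838} \left(-69262 - 29309\right)} = \frac{1}{\frac{1}{6} \cdot \frac{1}{1838} \left(-98571\right)} = \frac{1}{- \frac{32857}{3676}} = - \frac{3676}{32857}$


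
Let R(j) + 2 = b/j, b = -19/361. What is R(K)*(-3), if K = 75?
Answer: 2851/475 ≈ 6.0021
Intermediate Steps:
b = -1/19 (b = -19*1/361 = -1/19 ≈ -0.052632)
R(j) = -2 - 1/(19*j)
R(K)*(-3) = (-2 - 1/19/75)*(-3) = (-2 - 1/19*1/75)*(-3) = (-2 - 1/1425)*(-3) = -2851/1425*(-3) = 2851/475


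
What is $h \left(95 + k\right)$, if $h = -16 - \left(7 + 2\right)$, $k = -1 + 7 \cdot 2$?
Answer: $-2700$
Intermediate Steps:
$k = 13$ ($k = -1 + 14 = 13$)
$h = -25$ ($h = -16 - 9 = -25$)
$h \left(95 + k\right) = - 25 \left(95 + 13\right) = \left(-25\right) 108 = -2700$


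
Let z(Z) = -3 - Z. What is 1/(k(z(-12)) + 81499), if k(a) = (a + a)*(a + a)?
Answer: 1/81823 ≈ 1.2221e-5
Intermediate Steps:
k(a) = 4*a**2 (k(a) = (2*a)*(2*a) = 4*a**2)
1/(k(z(-12)) + 81499) = 1/(4*(-3 - 1*(-12))**2 + 81499) = 1/(4*(-3 + 12)**2 + 81499) = 1/(4*9**2 + 81499) = 1/(4*81 + 81499) = 1/(324 + 81499) = 1/81823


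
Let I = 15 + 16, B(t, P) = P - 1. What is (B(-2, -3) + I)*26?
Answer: 702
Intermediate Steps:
B(t, P) = -1 + P
I = 31
(B(-2, -3) + I)*26 = ((-1 - 3) + 31)*26 = (-4 + 31)*26 = 27*26 = 702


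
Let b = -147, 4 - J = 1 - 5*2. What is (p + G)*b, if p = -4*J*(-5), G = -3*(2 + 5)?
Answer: -35133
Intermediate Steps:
J = 13 (J = 4 - (1 - 5*2) = 4 - (1 - 10) = 4 - 1*(-9) = 4 + 9 = 13)
G = -21 (G = -3*7 = -21)
p = 260 (p = -4*13*(-5) = -52*(-5) = 260)
(p + G)*b = (260 - 21)*(-147) = 239*(-147) = -35133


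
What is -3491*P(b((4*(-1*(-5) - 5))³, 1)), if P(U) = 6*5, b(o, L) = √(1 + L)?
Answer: -104730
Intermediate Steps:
P(U) = 30
-3491*P(b((4*(-1*(-5) - 5))³, 1)) = -3491*30 = -104730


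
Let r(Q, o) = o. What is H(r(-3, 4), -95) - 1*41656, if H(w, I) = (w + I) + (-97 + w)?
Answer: -41840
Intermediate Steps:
H(w, I) = -97 + I + 2*w (H(w, I) = (I + w) + (-97 + w) = -97 + I + 2*w)
H(r(-3, 4), -95) - 1*41656 = (-97 - 95 + 2*4) - 1*41656 = (-97 - 95 + 8) - 41656 = -184 - 41656 = -41840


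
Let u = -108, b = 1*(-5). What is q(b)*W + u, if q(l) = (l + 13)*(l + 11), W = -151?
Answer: -7356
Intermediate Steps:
b = -5
q(l) = (11 + l)*(13 + l) (q(l) = (13 + l)*(11 + l) = (11 + l)*(13 + l))
q(b)*W + u = (143 + (-5)² + 24*(-5))*(-151) - 108 = (143 + 25 - 120)*(-151) - 108 = 48*(-151) - 108 = -7248 - 108 = -7356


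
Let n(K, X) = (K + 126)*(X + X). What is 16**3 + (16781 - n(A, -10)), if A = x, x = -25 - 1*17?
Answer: 22557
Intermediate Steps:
x = -42 (x = -25 - 17 = -42)
A = -42
n(K, X) = 2*X*(126 + K) (n(K, X) = (126 + K)*(2*X) = 2*X*(126 + K))
16**3 + (16781 - n(A, -10)) = 16**3 + (16781 - 2*(-10)*(126 - 42)) = 4096 + (16781 - 2*(-10)*84) = 4096 + (16781 - 1*(-1680)) = 4096 + (16781 + 1680) = 4096 + 18461 = 22557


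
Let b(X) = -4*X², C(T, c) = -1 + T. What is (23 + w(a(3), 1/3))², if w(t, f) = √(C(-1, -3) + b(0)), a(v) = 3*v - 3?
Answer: (23 + I*√2)² ≈ 527.0 + 65.054*I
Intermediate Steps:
a(v) = -3 + 3*v
w(t, f) = I*√2 (w(t, f) = √((-1 - 1) - 4*0²) = √(-2 - 4*0) = √(-2 + 0) = √(-2) = I*√2)
(23 + w(a(3), 1/3))² = (23 + I*√2)²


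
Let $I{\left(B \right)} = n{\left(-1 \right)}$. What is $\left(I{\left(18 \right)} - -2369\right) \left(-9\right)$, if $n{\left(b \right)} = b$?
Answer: $-21312$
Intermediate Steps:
$I{\left(B \right)} = -1$
$\left(I{\left(18 \right)} - -2369\right) \left(-9\right) = \left(-1 - -2369\right) \left(-9\right) = \left(-1 + 2369\right) \left(-9\right) = 2368 \left(-9\right) = -21312$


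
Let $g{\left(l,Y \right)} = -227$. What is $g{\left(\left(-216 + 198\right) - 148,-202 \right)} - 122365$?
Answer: $-122592$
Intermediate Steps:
$g{\left(\left(-216 + 198\right) - 148,-202 \right)} - 122365 = -227 - 122365 = -122592$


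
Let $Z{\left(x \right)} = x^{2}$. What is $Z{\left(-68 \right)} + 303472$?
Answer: $308096$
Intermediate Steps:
$Z{\left(-68 \right)} + 303472 = \left(-68\right)^{2} + 303472 = 4624 + 303472 = 308096$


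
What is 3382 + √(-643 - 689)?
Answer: 3382 + 6*I*√37 ≈ 3382.0 + 36.497*I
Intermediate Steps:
3382 + √(-643 - 689) = 3382 + √(-1332) = 3382 + 6*I*√37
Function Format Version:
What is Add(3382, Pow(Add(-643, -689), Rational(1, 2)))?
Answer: Add(3382, Mul(6, I, Pow(37, Rational(1, 2)))) ≈ Add(3382.0, Mul(36.497, I))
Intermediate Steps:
Add(3382, Pow(Add(-643, -689), Rational(1, 2))) = Add(3382, Pow(-1332, Rational(1, 2))) = Add(3382, Mul(6, I, Pow(37, Rational(1, 2))))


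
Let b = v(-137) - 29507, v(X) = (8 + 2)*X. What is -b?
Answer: 30877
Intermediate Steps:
v(X) = 10*X
b = -30877 (b = 10*(-137) - 29507 = -1370 - 29507 = -30877)
-b = -1*(-30877) = 30877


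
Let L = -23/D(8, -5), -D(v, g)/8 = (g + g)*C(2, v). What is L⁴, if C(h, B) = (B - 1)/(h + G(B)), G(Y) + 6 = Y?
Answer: 279841/384160000 ≈ 0.00072845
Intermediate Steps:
G(Y) = -6 + Y
C(h, B) = (-1 + B)/(-6 + B + h) (C(h, B) = (B - 1)/(h + (-6 + B)) = (-1 + B)/(-6 + B + h))
D(v, g) = -16*g*(-1 + v)/(-4 + v) (D(v, g) = -8*(g + g)*(-1 + v)/(-6 + v + 2) = -8*2*g*(-1 + v)/(-4 + v) = -16*g*(-1 + v)/(-4 + v))
L = -23/140 (L = -23*(-(-4 + 8)/(80*(1 - 1*8))) = -23*(-1/(20*(1 - 8))) = -23/(16*(-5)*(¼)*(-7)) = -23/140 ≈ -0.16429)
L⁴ = (-23/140)⁴ = 279841/384160000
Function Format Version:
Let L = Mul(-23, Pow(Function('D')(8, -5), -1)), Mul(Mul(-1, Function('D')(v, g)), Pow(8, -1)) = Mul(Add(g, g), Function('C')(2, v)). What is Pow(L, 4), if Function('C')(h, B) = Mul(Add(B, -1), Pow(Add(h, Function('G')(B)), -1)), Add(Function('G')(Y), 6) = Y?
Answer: Rational(279841, 384160000) ≈ 0.00072845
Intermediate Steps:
Function('G')(Y) = Add(-6, Y)
Function('C')(h, B) = Mul(Pow(Add(-6, B, h), -1), Add(-1, B)) (Function('C')(h, B) = Mul(Add(B, -1), Pow(Add(h, Add(-6, B)), -1)) = Mul(Add(-1, B), Pow(Add(-6, B, h), -1)) = Mul(Pow(Add(-6, B, h), -1), Add(-1, B)))
Function('D')(v, g) = Mul(-16, g, Pow(Add(-4, v), -1), Add(-1, v)) (Function('D')(v, g) = Mul(-8, Mul(Add(g, g), Mul(Pow(Add(-6, v, 2), -1), Add(-1, v)))) = Mul(-8, Mul(Mul(2, g), Mul(Pow(Add(-4, v), -1), Add(-1, v)))) = Mul(-8, Mul(2, g, Pow(Add(-4, v), -1), Add(-1, v))) = Mul(-16, g, Pow(Add(-4, v), -1), Add(-1, v)))
L = Rational(-23, 140) (L = Mul(-23, Pow(Mul(16, -5, Pow(Add(-4, 8), -1), Add(1, Mul(-1, 8))), -1)) = Mul(-23, Pow(Mul(16, -5, Pow(4, -1), Add(1, -8)), -1)) = Mul(-23, Pow(Mul(16, -5, Rational(1, 4), -7), -1)) = Mul(-23, Pow(140, -1)) = Mul(-23, Rational(1, 140)) = Rational(-23, 140) ≈ -0.16429)
Pow(L, 4) = Pow(Rational(-23, 140), 4) = Rational(279841, 384160000)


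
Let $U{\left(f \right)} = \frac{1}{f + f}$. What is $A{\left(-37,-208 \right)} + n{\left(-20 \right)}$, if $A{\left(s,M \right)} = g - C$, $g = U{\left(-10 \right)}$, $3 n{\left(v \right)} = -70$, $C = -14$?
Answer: $- \frac{563}{60} \approx -9.3833$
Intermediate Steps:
$U{\left(f \right)} = \frac{1}{2 f}$
$n{\left(v \right)} = - \frac{70}{3}$ ($n{\left(v \right)} = \frac{1}{3} \left(-70\right) = - \frac{70}{3}$)
$g = - \frac{1}{20}$ ($g = \frac{1}{2 \left(-10\right)} = \frac{1}{2} \left(- \frac{1}{10}\right) = - \frac{1}{20} \approx -0.05$)
$A{\left(s,M \right)} = \frac{279}{20}$ ($A{\left(s,M \right)} = - \frac{1}{20} - -14 = - \frac{1}{20} + 14 = \frac{279}{20}$)
$A{\left(-37,-208 \right)} + n{\left(-20 \right)} = \frac{279}{20} - \frac{70}{3} = - \frac{563}{60}$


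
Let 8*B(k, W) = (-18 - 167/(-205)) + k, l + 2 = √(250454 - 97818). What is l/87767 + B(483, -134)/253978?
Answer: 1886999631/9139263721660 + 2*√38159/87767 ≈ 0.0046579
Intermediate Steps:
l = -2 + 2*√38159 (l = -2 + √(250454 - 97818) = -2 + √152636 = -2 + 2*√38159 ≈ 388.69)
B(k, W) = -3523/1640 + k/8 (B(k, W) = ((-18 - 167/(-205)) + k)/8 = ((-18 - 167*(-1/205)) + k)/8 = ((-18 + 167/205) + k)/8 = (-3523/205 + k)/8 = -3523/1640 + k/8)
l/87767 + B(483, -134)/253978 = (-2 + 2*√38159)/87767 + (-3523/1640 + (⅛)*483)/253978 = (-2 + 2*√38159)*(1/87767) + (-3523/1640 + 483/8)*(1/253978) = (-2/87767 + 2*√38159/87767) + (23873/410)*(1/253978) = (-2/87767 + 2*√38159/87767) + 23873/104130980 = 1886999631/9139263721660 + 2*√38159/87767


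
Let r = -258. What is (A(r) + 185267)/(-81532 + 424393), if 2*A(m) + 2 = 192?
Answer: 185362/342861 ≈ 0.54063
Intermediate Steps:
A(m) = 95 (A(m) = -1 + (1/2)*192 = -1 + 96 = 95)
(A(r) + 185267)/(-81532 + 424393) = (95 + 185267)/(-81532 + 424393) = 185362/342861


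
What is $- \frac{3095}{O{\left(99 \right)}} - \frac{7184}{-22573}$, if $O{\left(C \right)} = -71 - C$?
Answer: $\frac{14216943}{767482} \approx 18.524$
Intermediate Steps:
$- \frac{3095}{O{\left(99 \right)}} - \frac{7184}{-22573} = - \frac{3095}{-71 - 99} - \frac{7184}{-22573} = - \frac{3095}{-71 - 99} - - \frac{7184}{22573} = - \frac{3095}{-170} + \frac{7184}{22573} = \left(-3095\right) \left(- \frac{1}{170}\right) + \frac{7184}{22573} = \frac{619}{34} + \frac{7184}{22573} = \frac{14216943}{767482}$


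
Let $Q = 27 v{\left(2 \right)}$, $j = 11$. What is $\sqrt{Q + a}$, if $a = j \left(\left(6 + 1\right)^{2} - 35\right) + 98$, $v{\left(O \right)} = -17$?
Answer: $3 i \sqrt{23} \approx 14.387 i$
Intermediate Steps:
$Q = -459$ ($Q = 27 \left(-17\right) = -459$)
$a = 252$ ($a = 11 \left(\left(6 + 1\right)^{2} - 35\right) + 98 = 11 \left(7^{2} - 35\right) + 98 = 11 \left(49 - 35\right) + 98 = 11 \cdot 14 + 98 = 154 + 98 = 252$)
$\sqrt{Q + a} = \sqrt{-459 + 252} = \sqrt{-207} = 3 i \sqrt{23}$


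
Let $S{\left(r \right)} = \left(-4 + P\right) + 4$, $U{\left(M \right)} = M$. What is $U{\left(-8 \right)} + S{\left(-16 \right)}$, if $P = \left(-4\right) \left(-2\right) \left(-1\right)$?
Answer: $-16$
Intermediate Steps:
$P = -8$ ($P = 8 \left(-1\right) = -8$)
$S{\left(r \right)} = -8$ ($S{\left(r \right)} = \left(-4 - 8\right) + 4 = -12 + 4 = -8$)
$U{\left(-8 \right)} + S{\left(-16 \right)} = -8 - 8 = -16$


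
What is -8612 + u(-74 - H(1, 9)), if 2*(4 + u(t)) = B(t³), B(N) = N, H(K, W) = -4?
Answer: -180116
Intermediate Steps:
u(t) = -4 + t³/2
-8612 + u(-74 - H(1, 9)) = -8612 + (-4 + (-74 - 1*(-4))³/2) = -8612 + (-4 + (-74 + 4)³/2) = -8612 + (-4 + (½)*(-70)³) = -8612 + (-4 + (½)*(-343000)) = -8612 + (-4 - 171500) = -8612 - 171504 = -180116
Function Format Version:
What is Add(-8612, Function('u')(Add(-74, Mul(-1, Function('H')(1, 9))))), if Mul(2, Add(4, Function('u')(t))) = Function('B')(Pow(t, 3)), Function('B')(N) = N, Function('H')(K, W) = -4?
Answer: -180116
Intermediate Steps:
Function('u')(t) = Add(-4, Mul(Rational(1, 2), Pow(t, 3)))
Add(-8612, Function('u')(Add(-74, Mul(-1, Function('H')(1, 9))))) = Add(-8612, Add(-4, Mul(Rational(1, 2), Pow(Add(-74, Mul(-1, -4)), 3)))) = Add(-8612, Add(-4, Mul(Rational(1, 2), Pow(Add(-74, 4), 3)))) = Add(-8612, Add(-4, Mul(Rational(1, 2), Pow(-70, 3)))) = Add(-8612, Add(-4, Mul(Rational(1, 2), -343000))) = Add(-8612, Add(-4, -171500)) = Add(-8612, -171504) = -180116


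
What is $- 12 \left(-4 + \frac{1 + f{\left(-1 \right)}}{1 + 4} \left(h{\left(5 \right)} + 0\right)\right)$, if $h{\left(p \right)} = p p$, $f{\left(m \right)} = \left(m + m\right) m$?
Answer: $-132$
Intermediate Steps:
$f{\left(m \right)} = 2 m^{2}$ ($f{\left(m \right)} = 2 m m = 2 m^{2}$)
$h{\left(p \right)} = p^{2}$
$- 12 \left(-4 + \frac{1 + f{\left(-1 \right)}}{1 + 4} \left(h{\left(5 \right)} + 0\right)\right) = - 12 \left(-4 + \frac{1 + 2 \left(-1\right)^{2}}{1 + 4} \left(5^{2} + 0\right)\right) = - 12 \left(-4 + \frac{1 + 2 \cdot 1}{5} \left(25 + 0\right)\right) = - 12 \left(-4 + \left(1 + 2\right) \frac{1}{5} \cdot 25\right) = - 12 \left(-4 + 3 \cdot \frac{1}{5} \cdot 25\right) = - 12 \left(-4 + \frac{3}{5} \cdot 25\right) = - 12 \left(-4 + 15\right) = \left(-12\right) 11 = -132$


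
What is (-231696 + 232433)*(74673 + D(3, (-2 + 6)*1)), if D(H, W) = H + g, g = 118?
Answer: 55123178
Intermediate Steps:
D(H, W) = 118 + H (D(H, W) = H + 118 = 118 + H)
(-231696 + 232433)*(74673 + D(3, (-2 + 6)*1)) = (-231696 + 232433)*(74673 + (118 + 3)) = 737*(74673 + 121) = 737*74794 = 55123178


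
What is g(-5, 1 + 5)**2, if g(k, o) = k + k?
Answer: 100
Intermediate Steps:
g(k, o) = 2*k
g(-5, 1 + 5)**2 = (2*(-5))**2 = (-10)**2 = 100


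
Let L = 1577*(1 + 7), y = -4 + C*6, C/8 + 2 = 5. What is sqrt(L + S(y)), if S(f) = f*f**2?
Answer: 2*sqrt(689154) ≈ 1660.3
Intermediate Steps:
C = 24 (C = -16 + 8*5 = -16 + 40 = 24)
y = 140 (y = -4 + 24*6 = -4 + 144 = 140)
L = 12616 (L = 1577*8 = 12616)
S(f) = f**3
sqrt(L + S(y)) = sqrt(12616 + 140**3) = sqrt(12616 + 2744000) = sqrt(2756616) = 2*sqrt(689154)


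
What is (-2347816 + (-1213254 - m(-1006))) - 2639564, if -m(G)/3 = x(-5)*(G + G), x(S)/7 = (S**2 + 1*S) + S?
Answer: -6834414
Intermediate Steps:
x(S) = 7*S**2 + 14*S (x(S) = 7*((S**2 + 1*S) + S) = 7*((S**2 + S) + S) = 7*((S + S**2) + S) = 7*(S**2 + 2*S) = 7*S**2 + 14*S)
m(G) = -630*G (m(G) = -3*7*(-5)*(2 - 5)*(G + G) = -3*7*(-5)*(-3)*2*G = -315*2*G = -630*G)
(-2347816 + (-1213254 - m(-1006))) - 2639564 = (-2347816 + (-1213254 - (-630)*(-1006))) - 2639564 = (-2347816 + (-1213254 - 1*633780)) - 2639564 = (-2347816 + (-1213254 - 633780)) - 2639564 = (-2347816 - 1847034) - 2639564 = -4194850 - 2639564 = -6834414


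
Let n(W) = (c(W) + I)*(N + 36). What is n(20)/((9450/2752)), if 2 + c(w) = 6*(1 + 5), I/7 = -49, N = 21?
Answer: -2692832/525 ≈ -5129.2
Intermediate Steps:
I = -343 (I = 7*(-49) = -343)
c(w) = 34 (c(w) = -2 + 6*(1 + 5) = -2 + 6*6 = -2 + 36 = 34)
n(W) = -17613 (n(W) = (34 - 343)*(21 + 36) = -309*57 = -17613)
n(20)/((9450/2752)) = -17613/(9450/2752) = -17613/(9450*(1/2752)) = -17613/4725/1376 = -17613*1376/4725 = -2692832/525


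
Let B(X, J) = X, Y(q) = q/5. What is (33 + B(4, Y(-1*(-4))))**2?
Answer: 1369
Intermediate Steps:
Y(q) = q/5 (Y(q) = q*(1/5) = q/5)
(33 + B(4, Y(-1*(-4))))**2 = (33 + 4)**2 = 37**2 = 1369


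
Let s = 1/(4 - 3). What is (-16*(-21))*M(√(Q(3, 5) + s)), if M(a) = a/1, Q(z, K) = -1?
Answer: 0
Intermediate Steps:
s = 1 (s = 1/1 = 1)
M(a) = a (M(a) = a*1 = a)
(-16*(-21))*M(√(Q(3, 5) + s)) = (-16*(-21))*√(-1 + 1) = 336*√0 = 336*0 = 0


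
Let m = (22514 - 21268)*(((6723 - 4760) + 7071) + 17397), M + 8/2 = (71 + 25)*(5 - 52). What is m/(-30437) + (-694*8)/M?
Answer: -37139139798/34363373 ≈ -1080.8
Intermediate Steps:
M = -4516 (M = -4 + (71 + 25)*(5 - 52) = -4 + 96*(-47) = -4 - 4512 = -4516)
m = 32933026 (m = 1246*((1963 + 7071) + 17397) = 1246*(9034 + 17397) = 1246*26431 = 32933026)
m/(-30437) + (-694*8)/M = 32933026/(-30437) - 694*8/(-4516) = 32933026*(-1/30437) - 5552*(-1/4516) = -32933026/30437 + 1388/1129 = -37139139798/34363373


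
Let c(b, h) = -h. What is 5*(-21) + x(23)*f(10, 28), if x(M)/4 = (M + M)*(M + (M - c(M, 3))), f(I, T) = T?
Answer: 252343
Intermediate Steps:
x(M) = 8*M*(3 + 2*M) (x(M) = 4*((M + M)*(M + (M - (-1)*3))) = 4*((2*M)*(M + (M - 1*(-3)))) = 4*((2*M)*(M + (M + 3))) = 4*((2*M)*(M + (3 + M))) = 4*((2*M)*(3 + 2*M)) = 4*(2*M*(3 + 2*M)) = 8*M*(3 + 2*M))
5*(-21) + x(23)*f(10, 28) = 5*(-21) + (8*23*(3 + 2*23))*28 = -105 + (8*23*(3 + 46))*28 = -105 + (8*23*49)*28 = -105 + 9016*28 = -105 + 252448 = 252343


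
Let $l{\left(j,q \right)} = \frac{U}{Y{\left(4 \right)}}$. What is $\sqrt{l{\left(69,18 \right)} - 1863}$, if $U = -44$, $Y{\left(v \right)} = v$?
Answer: $i \sqrt{1874} \approx 43.29 i$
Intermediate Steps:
$l{\left(j,q \right)} = -11$ ($l{\left(j,q \right)} = - \frac{44}{4} = \left(-44\right) \frac{1}{4} = -11$)
$\sqrt{l{\left(69,18 \right)} - 1863} = \sqrt{-11 - 1863} = \sqrt{-1874} = i \sqrt{1874}$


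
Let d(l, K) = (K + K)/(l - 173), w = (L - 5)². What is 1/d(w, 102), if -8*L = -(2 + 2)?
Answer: -611/816 ≈ -0.74877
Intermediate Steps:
L = ½ (L = -(-1)*(2 + 2)/8 = -(-1)*4/8 = -⅛*(-4) = ½ ≈ 0.50000)
w = 81/4 (w = (½ - 5)² = (-9/2)² = 81/4 ≈ 20.250)
d(l, K) = 2*K/(-173 + l) (d(l, K) = (2*K)/(-173 + l) = 2*K/(-173 + l))
1/d(w, 102) = 1/(2*102/(-173 + 81/4)) = 1/(2*102/(-611/4)) = 1/(2*102*(-4/611)) = 1/(-816/611) = -611/816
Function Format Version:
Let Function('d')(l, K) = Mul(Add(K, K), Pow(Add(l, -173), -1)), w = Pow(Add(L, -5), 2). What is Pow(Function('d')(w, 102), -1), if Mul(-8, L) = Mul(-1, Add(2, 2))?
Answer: Rational(-611, 816) ≈ -0.74877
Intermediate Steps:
L = Rational(1, 2) (L = Mul(Rational(-1, 8), Mul(-1, Add(2, 2))) = Mul(Rational(-1, 8), Mul(-1, 4)) = Mul(Rational(-1, 8), -4) = Rational(1, 2) ≈ 0.50000)
w = Rational(81, 4) (w = Pow(Add(Rational(1, 2), -5), 2) = Pow(Rational(-9, 2), 2) = Rational(81, 4) ≈ 20.250)
Function('d')(l, K) = Mul(2, K, Pow(Add(-173, l), -1)) (Function('d')(l, K) = Mul(Mul(2, K), Pow(Add(-173, l), -1)) = Mul(2, K, Pow(Add(-173, l), -1)))
Pow(Function('d')(w, 102), -1) = Pow(Mul(2, 102, Pow(Add(-173, Rational(81, 4)), -1)), -1) = Pow(Mul(2, 102, Pow(Rational(-611, 4), -1)), -1) = Pow(Mul(2, 102, Rational(-4, 611)), -1) = Pow(Rational(-816, 611), -1) = Rational(-611, 816)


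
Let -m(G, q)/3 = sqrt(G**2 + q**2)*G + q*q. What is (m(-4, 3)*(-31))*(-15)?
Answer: 15345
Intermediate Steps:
m(G, q) = -3*q**2 - 3*G*sqrt(G**2 + q**2) (m(G, q) = -3*(sqrt(G**2 + q**2)*G + q*q) = -3*(G*sqrt(G**2 + q**2) + q**2) = -3*(q**2 + G*sqrt(G**2 + q**2)) = -3*q**2 - 3*G*sqrt(G**2 + q**2))
(m(-4, 3)*(-31))*(-15) = ((-3*3**2 - 3*(-4)*sqrt((-4)**2 + 3**2))*(-31))*(-15) = ((-3*9 - 3*(-4)*sqrt(16 + 9))*(-31))*(-15) = ((-27 - 3*(-4)*sqrt(25))*(-31))*(-15) = ((-27 - 3*(-4)*5)*(-31))*(-15) = ((-27 + 60)*(-31))*(-15) = (33*(-31))*(-15) = -1023*(-15) = 15345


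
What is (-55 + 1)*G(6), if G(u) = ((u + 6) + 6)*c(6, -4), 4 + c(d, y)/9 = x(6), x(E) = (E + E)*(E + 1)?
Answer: -699840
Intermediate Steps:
x(E) = 2*E*(1 + E) (x(E) = (2*E)*(1 + E) = 2*E*(1 + E))
c(d, y) = 720 (c(d, y) = -36 + 9*(2*6*(1 + 6)) = -36 + 9*(2*6*7) = -36 + 9*84 = -36 + 756 = 720)
G(u) = 8640 + 720*u (G(u) = ((u + 6) + 6)*720 = ((6 + u) + 6)*720 = (12 + u)*720 = 8640 + 720*u)
(-55 + 1)*G(6) = (-55 + 1)*(8640 + 720*6) = -54*(8640 + 4320) = -54*12960 = -699840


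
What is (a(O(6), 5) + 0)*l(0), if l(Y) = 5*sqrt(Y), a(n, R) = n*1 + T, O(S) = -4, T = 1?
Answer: 0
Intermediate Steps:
a(n, R) = 1 + n (a(n, R) = n*1 + 1 = n + 1 = 1 + n)
(a(O(6), 5) + 0)*l(0) = ((1 - 4) + 0)*(5*sqrt(0)) = (-3 + 0)*(5*0) = -3*0 = 0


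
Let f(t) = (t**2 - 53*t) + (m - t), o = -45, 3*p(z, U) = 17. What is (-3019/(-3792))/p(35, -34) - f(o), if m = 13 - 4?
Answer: -95919413/21488 ≈ -4463.9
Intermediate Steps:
p(z, U) = 17/3 (p(z, U) = (1/3)*17 = 17/3)
m = 9
f(t) = 9 + t**2 - 54*t (f(t) = (t**2 - 53*t) + (9 - t) = 9 + t**2 - 54*t)
(-3019/(-3792))/p(35, -34) - f(o) = (-3019/(-3792))/(17/3) - (9 + (-45)**2 - 54*(-45)) = -3019*(-1/3792)*(3/17) - (9 + 2025 + 2430) = (3019/3792)*(3/17) - 1*4464 = 3019/21488 - 4464 = -95919413/21488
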